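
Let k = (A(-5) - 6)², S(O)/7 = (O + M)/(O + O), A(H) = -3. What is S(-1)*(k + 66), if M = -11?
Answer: 6174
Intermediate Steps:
S(O) = 7*(-11 + O)/(2*O) (S(O) = 7*((O - 11)/(O + O)) = 7*((-11 + O)/((2*O))) = 7*((-11 + O)*(1/(2*O))) = 7*((-11 + O)/(2*O)) = 7*(-11 + O)/(2*O))
k = 81 (k = (-3 - 6)² = (-9)² = 81)
S(-1)*(k + 66) = ((7/2)*(-11 - 1)/(-1))*(81 + 66) = ((7/2)*(-1)*(-12))*147 = 42*147 = 6174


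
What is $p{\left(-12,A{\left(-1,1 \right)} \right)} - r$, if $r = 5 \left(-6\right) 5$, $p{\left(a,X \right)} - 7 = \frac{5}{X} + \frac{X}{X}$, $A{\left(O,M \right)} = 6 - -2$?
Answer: $\frac{1269}{8} \approx 158.63$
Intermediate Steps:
$A{\left(O,M \right)} = 8$ ($A{\left(O,M \right)} = 6 + 2 = 8$)
$p{\left(a,X \right)} = 8 + \frac{5}{X}$ ($p{\left(a,X \right)} = 7 + \left(\frac{5}{X} + \frac{X}{X}\right) = 7 + \left(\frac{5}{X} + 1\right) = 7 + \left(1 + \frac{5}{X}\right) = 8 + \frac{5}{X}$)
$r = -150$ ($r = \left(-30\right) 5 = -150$)
$p{\left(-12,A{\left(-1,1 \right)} \right)} - r = \left(8 + \frac{5}{8}\right) - -150 = \left(8 + 5 \cdot \frac{1}{8}\right) + 150 = \left(8 + \frac{5}{8}\right) + 150 = \frac{69}{8} + 150 = \frac{1269}{8}$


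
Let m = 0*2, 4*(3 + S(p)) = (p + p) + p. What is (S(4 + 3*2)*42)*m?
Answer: 0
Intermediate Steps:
S(p) = -3 + 3*p/4 (S(p) = -3 + ((p + p) + p)/4 = -3 + (2*p + p)/4 = -3 + (3*p)/4 = -3 + 3*p/4)
m = 0
(S(4 + 3*2)*42)*m = ((-3 + 3*(4 + 3*2)/4)*42)*0 = ((-3 + 3*(4 + 6)/4)*42)*0 = ((-3 + (¾)*10)*42)*0 = ((-3 + 15/2)*42)*0 = ((9/2)*42)*0 = 189*0 = 0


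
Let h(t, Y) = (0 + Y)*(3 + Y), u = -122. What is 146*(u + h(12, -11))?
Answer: -4964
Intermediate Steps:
h(t, Y) = Y*(3 + Y)
146*(u + h(12, -11)) = 146*(-122 - 11*(3 - 11)) = 146*(-122 - 11*(-8)) = 146*(-122 + 88) = 146*(-34) = -4964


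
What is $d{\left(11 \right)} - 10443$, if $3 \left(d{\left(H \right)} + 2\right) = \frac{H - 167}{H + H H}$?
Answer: $- \frac{344698}{33} \approx -10445.0$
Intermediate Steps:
$d{\left(H \right)} = -2 + \frac{-167 + H}{3 \left(H + H^{2}\right)}$ ($d{\left(H \right)} = -2 + \frac{\left(H - 167\right) \frac{1}{H + H H}}{3} = -2 + \frac{\left(-167 + H\right) \frac{1}{H + H^{2}}}{3} = -2 + \frac{\frac{1}{H + H^{2}} \left(-167 + H\right)}{3} = -2 + \frac{-167 + H}{3 \left(H + H^{2}\right)}$)
$d{\left(11 \right)} - 10443 = \frac{-167 - 6 \cdot 11^{2} - 55}{3 \cdot 11 \left(1 + 11\right)} - 10443 = \frac{1}{3} \cdot \frac{1}{11} \cdot \frac{1}{12} \left(-167 - 726 - 55\right) - 10443 = \frac{1}{3} \cdot \frac{1}{11} \cdot \frac{1}{12} \left(-948\right) - 10443 = - \frac{79}{33} - 10443 = - \frac{344698}{33}$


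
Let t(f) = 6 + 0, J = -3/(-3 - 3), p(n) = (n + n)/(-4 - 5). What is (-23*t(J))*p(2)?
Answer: 184/3 ≈ 61.333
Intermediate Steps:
p(n) = -2*n/9 (p(n) = (2*n)/(-9) = (2*n)*(-⅑) = -2*n/9)
J = ½ (J = -3/(-6) = -3*(-⅙) = ½ ≈ 0.50000)
t(f) = 6
(-23*t(J))*p(2) = (-23*6)*(-2/9*2) = -138*(-4/9) = 184/3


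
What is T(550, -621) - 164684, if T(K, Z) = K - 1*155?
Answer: -164289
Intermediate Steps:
T(K, Z) = -155 + K (T(K, Z) = K - 155 = -155 + K)
T(550, -621) - 164684 = (-155 + 550) - 164684 = 395 - 164684 = -164289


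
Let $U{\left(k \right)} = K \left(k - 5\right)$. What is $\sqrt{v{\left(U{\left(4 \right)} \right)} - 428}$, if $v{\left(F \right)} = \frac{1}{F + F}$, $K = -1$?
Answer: $\frac{3 i \sqrt{190}}{2} \approx 20.676 i$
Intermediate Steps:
$U{\left(k \right)} = 5 - k$ ($U{\left(k \right)} = - (k - 5) = - (-5 + k) = 5 - k$)
$v{\left(F \right)} = \frac{1}{2 F}$
$\sqrt{v{\left(U{\left(4 \right)} \right)} - 428} = \sqrt{\frac{1}{2 \left(5 - 4\right)} - 428} = \sqrt{\frac{1}{2 \cdot 1} - 428} = \sqrt{\frac{1}{2} \cdot 1 - 428} = \sqrt{\frac{1}{2} - 428} = \sqrt{- \frac{855}{2}} = \frac{3 i \sqrt{190}}{2}$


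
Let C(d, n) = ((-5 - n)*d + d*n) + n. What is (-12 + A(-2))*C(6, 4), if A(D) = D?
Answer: 364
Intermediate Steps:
C(d, n) = n + d*n + d*(-5 - n) (C(d, n) = (d*(-5 - n) + d*n) + n = (d*n + d*(-5 - n)) + n = n + d*n + d*(-5 - n))
(-12 + A(-2))*C(6, 4) = (-12 - 2)*(4 - 5*6) = -14*(4 - 30) = -14*(-26) = 364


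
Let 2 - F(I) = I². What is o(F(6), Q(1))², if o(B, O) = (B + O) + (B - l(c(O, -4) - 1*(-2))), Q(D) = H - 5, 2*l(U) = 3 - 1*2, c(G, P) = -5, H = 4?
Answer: 19321/4 ≈ 4830.3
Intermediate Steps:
l(U) = ½ (l(U) = (3 - 1*2)/2 = (3 - 2)/2 = (½)*1 = ½)
Q(D) = -1 (Q(D) = 4 - 5 = -1)
F(I) = 2 - I²
o(B, O) = -½ + O + 2*B (o(B, O) = (B + O) + (B - 1*½) = (B + O) + (B - ½) = (B + O) + (-½ + B) = -½ + O + 2*B)
o(F(6), Q(1))² = (-½ - 1 + 2*(2 - 1*6²))² = (-½ - 1 + 2*(2 - 1*36))² = (-½ - 1 + 2*(2 - 36))² = (-½ - 1 + 2*(-34))² = (-½ - 1 - 68)² = (-139/2)² = 19321/4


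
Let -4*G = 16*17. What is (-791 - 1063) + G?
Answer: -1922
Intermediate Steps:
G = -68 (G = -4*17 = -¼*272 = -68)
(-791 - 1063) + G = (-791 - 1063) - 68 = -1854 - 68 = -1922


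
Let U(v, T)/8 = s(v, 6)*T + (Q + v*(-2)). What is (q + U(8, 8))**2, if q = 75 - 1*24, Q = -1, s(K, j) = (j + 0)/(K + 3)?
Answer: 303601/121 ≈ 2509.1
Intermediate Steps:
s(K, j) = j/(3 + K)
q = 51 (q = 75 - 24 = 51)
U(v, T) = -8 - 16*v + 48*T/(3 + v) (U(v, T) = 8*((6/(3 + v))*T + (-1 + v*(-2))) = 8*(6*T/(3 + v) + (-1 - 2*v)) = 8*(-1 - 2*v + 6*T/(3 + v)) = -8 - 16*v + 48*T/(3 + v))
(q + U(8, 8))**2 = (51 + 8*(-3 - 7*8 - 2*8**2 + 6*8)/(3 + 8))**2 = (51 + 8*(-3 - 56 - 2*64 + 48)/11)**2 = (51 + 8*(1/11)*(-3 - 56 - 128 + 48))**2 = (51 + 8*(1/11)*(-139))**2 = (51 - 1112/11)**2 = (-551/11)**2 = 303601/121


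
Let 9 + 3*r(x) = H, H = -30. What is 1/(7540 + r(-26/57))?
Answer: 1/7527 ≈ 0.00013286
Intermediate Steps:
r(x) = -13 (r(x) = -3 + (⅓)*(-30) = -3 - 10 = -13)
1/(7540 + r(-26/57)) = 1/(7540 - 13) = 1/7527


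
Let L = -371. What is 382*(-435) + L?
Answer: -166541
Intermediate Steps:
382*(-435) + L = 382*(-435) - 371 = -166170 - 371 = -166541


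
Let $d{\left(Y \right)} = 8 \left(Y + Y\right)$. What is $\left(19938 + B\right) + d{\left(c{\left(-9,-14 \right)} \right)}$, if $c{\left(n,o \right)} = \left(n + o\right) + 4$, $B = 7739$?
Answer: $27373$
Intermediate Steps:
$c{\left(n,o \right)} = 4 + n + o$
$d{\left(Y \right)} = 16 Y$ ($d{\left(Y \right)} = 8 \cdot 2 Y = 16 Y$)
$\left(19938 + B\right) + d{\left(c{\left(-9,-14 \right)} \right)} = \left(19938 + 7739\right) + 16 \left(4 - 9 - 14\right) = 27677 + 16 \left(-19\right) = 27677 - 304 = 27373$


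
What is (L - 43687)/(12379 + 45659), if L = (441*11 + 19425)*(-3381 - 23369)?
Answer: -649426687/58038 ≈ -11190.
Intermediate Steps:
L = -649383000 (L = (4851 + 19425)*(-26750) = 24276*(-26750) = -649383000)
(L - 43687)/(12379 + 45659) = (-649383000 - 43687)/(12379 + 45659) = -649426687/58038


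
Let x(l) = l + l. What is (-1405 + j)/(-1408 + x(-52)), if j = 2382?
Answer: -977/1512 ≈ -0.64616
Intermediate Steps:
x(l) = 2*l
(-1405 + j)/(-1408 + x(-52)) = (-1405 + 2382)/(-1408 + 2*(-52)) = 977/(-1408 - 104) = 977/(-1512) = 977*(-1/1512) = -977/1512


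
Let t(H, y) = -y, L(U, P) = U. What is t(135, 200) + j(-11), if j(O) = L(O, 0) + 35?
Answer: -176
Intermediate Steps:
j(O) = 35 + O (j(O) = O + 35 = 35 + O)
t(135, 200) + j(-11) = -1*200 + (35 - 11) = -200 + 24 = -176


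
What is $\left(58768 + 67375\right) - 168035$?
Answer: $-41892$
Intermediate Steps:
$\left(58768 + 67375\right) - 168035 = 126143 - 168035 = -41892$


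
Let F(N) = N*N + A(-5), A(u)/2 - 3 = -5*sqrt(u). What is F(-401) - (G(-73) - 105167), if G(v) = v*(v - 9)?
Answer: 259988 - 10*I*sqrt(5) ≈ 2.5999e+5 - 22.361*I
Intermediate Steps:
A(u) = 6 - 10*sqrt(u) (A(u) = 6 + 2*(-5*sqrt(u)) = 6 - 10*sqrt(u))
G(v) = v*(-9 + v)
F(N) = 6 + N**2 - 10*I*sqrt(5) (F(N) = N*N + (6 - 10*I*sqrt(5)) = N**2 + (6 - 10*I*sqrt(5)) = 6 + N**2 - 10*I*sqrt(5))
F(-401) - (G(-73) - 105167) = (6 + (-401)**2 - 10*I*sqrt(5)) - (-73*(-9 - 73) - 105167) = (6 + 160801 - 10*I*sqrt(5)) - (-73*(-82) - 105167) = (160807 - 10*I*sqrt(5)) - (5986 - 105167) = (160807 - 10*I*sqrt(5)) - 1*(-99181) = (160807 - 10*I*sqrt(5)) + 99181 = 259988 - 10*I*sqrt(5)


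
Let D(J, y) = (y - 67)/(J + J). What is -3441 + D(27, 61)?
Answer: -30970/9 ≈ -3441.1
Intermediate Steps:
D(J, y) = (-67 + y)/(2*J) (D(J, y) = (-67 + y)/((2*J)) = (-67 + y)*(1/(2*J)) = (-67 + y)/(2*J))
-3441 + D(27, 61) = -3441 + (½)*(-67 + 61)/27 = -3441 + (½)*(1/27)*(-6) = -3441 - ⅑ = -30970/9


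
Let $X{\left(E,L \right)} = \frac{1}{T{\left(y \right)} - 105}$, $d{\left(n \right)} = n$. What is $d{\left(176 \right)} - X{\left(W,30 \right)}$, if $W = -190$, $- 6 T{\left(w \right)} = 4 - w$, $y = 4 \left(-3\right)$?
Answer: $\frac{56851}{323} \approx 176.01$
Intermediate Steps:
$y = -12$
$T{\left(w \right)} = - \frac{2}{3} + \frac{w}{6}$ ($T{\left(w \right)} = - \frac{4 - w}{6} = - \frac{2}{3} + \frac{w}{6}$)
$X{\left(E,L \right)} = - \frac{3}{323}$ ($X{\left(E,L \right)} = \frac{1}{\left(- \frac{2}{3} + \frac{1}{6} \left(-12\right)\right) - 105} = \frac{1}{\left(- \frac{2}{3} - 2\right) - 105} = \frac{1}{- \frac{8}{3} - 105} = \frac{1}{- \frac{323}{3}} = - \frac{3}{323}$)
$d{\left(176 \right)} - X{\left(W,30 \right)} = 176 - - \frac{3}{323} = 176 + \frac{3}{323} = \frac{56851}{323}$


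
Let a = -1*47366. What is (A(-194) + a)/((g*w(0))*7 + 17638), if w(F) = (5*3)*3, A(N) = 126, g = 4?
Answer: -23620/9449 ≈ -2.4997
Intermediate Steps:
a = -47366
w(F) = 45 (w(F) = 15*3 = 45)
(A(-194) + a)/((g*w(0))*7 + 17638) = (126 - 47366)/((4*45)*7 + 17638) = -47240/(180*7 + 17638) = -47240/(1260 + 17638) = -47240/18898 = -47240*1/18898 = -23620/9449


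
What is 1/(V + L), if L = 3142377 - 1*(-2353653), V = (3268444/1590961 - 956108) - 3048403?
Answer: 1590961/2372951828203 ≈ 6.7046e-7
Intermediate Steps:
V = -6371017556627/1590961 (V = (3268444*(1/1590961) - 956108) - 3048403 = (3268444/1590961 - 956108) - 3048403 = -1521127271344/1590961 - 3048403 = -6371017556627/1590961 ≈ -4.0045e+6)
L = 5496030 (L = 3142377 + 2353653 = 5496030)
1/(V + L) = 1/(-6371017556627/1590961 + 5496030) = 1/(2372951828203/1590961) = 1590961/2372951828203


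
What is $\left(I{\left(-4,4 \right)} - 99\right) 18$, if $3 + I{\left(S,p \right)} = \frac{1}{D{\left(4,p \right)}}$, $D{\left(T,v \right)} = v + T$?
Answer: $- \frac{7335}{4} \approx -1833.8$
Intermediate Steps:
$D{\left(T,v \right)} = T + v$
$I{\left(S,p \right)} = -3 + \frac{1}{4 + p}$
$\left(I{\left(-4,4 \right)} - 99\right) 18 = \left(\frac{-11 - 12}{4 + 4} - 99\right) 18 = \left(\frac{-11 - 12}{8} - 99\right) 18 = \left(\frac{1}{8} \left(-23\right) - 99\right) 18 = \left(- \frac{23}{8} - 99\right) 18 = \left(- \frac{815}{8}\right) 18 = - \frac{7335}{4}$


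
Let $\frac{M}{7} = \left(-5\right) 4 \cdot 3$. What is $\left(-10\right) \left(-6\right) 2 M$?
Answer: $-50400$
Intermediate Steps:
$M = -420$ ($M = 7 \left(-5\right) 4 \cdot 3 = 7 \left(\left(-20\right) 3\right) = 7 \left(-60\right) = -420$)
$\left(-10\right) \left(-6\right) 2 M = \left(-10\right) \left(-6\right) 2 \left(-420\right) = 60 \cdot 2 \left(-420\right) = 120 \left(-420\right) = -50400$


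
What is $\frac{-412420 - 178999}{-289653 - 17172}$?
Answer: $\frac{591419}{306825} \approx 1.9275$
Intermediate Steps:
$\frac{-412420 - 178999}{-289653 - 17172} = - \frac{591419}{-306825} = \left(-591419\right) \left(- \frac{1}{306825}\right) = \frac{591419}{306825}$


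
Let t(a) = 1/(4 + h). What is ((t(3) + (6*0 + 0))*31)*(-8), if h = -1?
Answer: -248/3 ≈ -82.667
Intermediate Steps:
t(a) = ⅓ (t(a) = 1/(4 - 1) = 1/3 = ⅓)
((t(3) + (6*0 + 0))*31)*(-8) = ((⅓ + (6*0 + 0))*31)*(-8) = ((⅓ + (0 + 0))*31)*(-8) = ((⅓ + 0)*31)*(-8) = ((⅓)*31)*(-8) = (31/3)*(-8) = -248/3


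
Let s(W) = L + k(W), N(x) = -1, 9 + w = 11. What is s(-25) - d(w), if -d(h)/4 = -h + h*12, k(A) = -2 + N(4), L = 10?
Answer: 95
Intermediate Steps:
w = 2 (w = -9 + 11 = 2)
k(A) = -3 (k(A) = -2 - 1 = -3)
s(W) = 7 (s(W) = 10 - 3 = 7)
d(h) = -44*h (d(h) = -4*(-h + h*12) = -4*(-h + 12*h) = -44*h)
s(-25) - d(w) = 7 - (-44)*2 = 7 - 1*(-88) = 7 + 88 = 95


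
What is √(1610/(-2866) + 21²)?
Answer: 2*√226108771/1433 ≈ 20.987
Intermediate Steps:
√(1610/(-2866) + 21²) = √(1610*(-1/2866) + 441) = √(-805/1433 + 441) = √(631148/1433) = 2*√226108771/1433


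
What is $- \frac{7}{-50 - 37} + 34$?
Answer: $\frac{2965}{87} \approx 34.08$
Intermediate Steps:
$- \frac{7}{-50 - 37} + 34 = - \frac{7}{-87} + 34 = \left(-7\right) \left(- \frac{1}{87}\right) + 34 = \frac{7}{87} + 34 = \frac{2965}{87}$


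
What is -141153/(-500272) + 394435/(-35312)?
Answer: -6010637237/552050152 ≈ -10.888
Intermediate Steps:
-141153/(-500272) + 394435/(-35312) = -141153*(-1/500272) + 394435*(-1/35312) = 141153/500272 - 394435/35312 = -6010637237/552050152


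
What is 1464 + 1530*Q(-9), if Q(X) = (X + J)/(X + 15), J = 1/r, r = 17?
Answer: -816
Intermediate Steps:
J = 1/17 ≈ 0.058824
Q(X) = (1/17 + X)/(15 + X) (Q(X) = (X + 1/17)/(X + 15) = (1/17 + X)/(15 + X))
1464 + 1530*Q(-9) = 1464 + 1530*((1/17 - 9)/(15 - 9)) = 1464 + 1530*(-152/17/6) = 1464 + 1530*((1/6)*(-152/17)) = 1464 + 1530*(-76/51) = 1464 - 2280 = -816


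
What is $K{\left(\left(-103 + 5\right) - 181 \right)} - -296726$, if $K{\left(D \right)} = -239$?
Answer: $296487$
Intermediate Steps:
$K{\left(\left(-103 + 5\right) - 181 \right)} - -296726 = -239 - -296726 = -239 + 296726 = 296487$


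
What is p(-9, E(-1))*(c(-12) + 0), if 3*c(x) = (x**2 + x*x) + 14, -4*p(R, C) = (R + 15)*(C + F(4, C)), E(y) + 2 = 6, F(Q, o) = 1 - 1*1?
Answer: -604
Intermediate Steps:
F(Q, o) = 0 (F(Q, o) = 1 - 1 = 0)
E(y) = 4 (E(y) = -2 + 6 = 4)
p(R, C) = -C*(15 + R)/4 (p(R, C) = -(R + 15)*(C + 0)/4 = -(15 + R)*C/4 = -C*(15 + R)/4)
c(x) = 14/3 + 2*x**2/3 (c(x) = ((x**2 + x*x) + 14)/3 = ((x**2 + x**2) + 14)/3 = (2*x**2 + 14)/3 = (14 + 2*x**2)/3 = 14/3 + 2*x**2/3)
p(-9, E(-1))*(c(-12) + 0) = ((1/4)*4*(-15 - 1*(-9)))*((14/3 + (2/3)*(-12)**2) + 0) = ((1/4)*4*(-15 + 9))*((14/3 + (2/3)*144) + 0) = ((1/4)*4*(-6))*((14/3 + 96) + 0) = -6*(302/3 + 0) = -6*302/3 = -604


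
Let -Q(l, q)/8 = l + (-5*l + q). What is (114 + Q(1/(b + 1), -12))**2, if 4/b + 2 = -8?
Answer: 624100/9 ≈ 69345.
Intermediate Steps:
b = -2/5 (b = 4/(-2 - 8) = 4/(-10) = 4*(-1/10) = -2/5 ≈ -0.40000)
Q(l, q) = -8*q + 32*l (Q(l, q) = -8*(l + (-5*l + q)) = -8*(l + (q - 5*l)) = -8*(q - 4*l) = -8*q + 32*l)
(114 + Q(1/(b + 1), -12))**2 = (114 + (-8*(-12) + 32/(-2/5 + 1)))**2 = (114 + (96 + 32/(3/5)))**2 = (114 + (96 + 32*(5/3)))**2 = (114 + (96 + 160/3))**2 = (114 + 448/3)**2 = (790/3)**2 = 624100/9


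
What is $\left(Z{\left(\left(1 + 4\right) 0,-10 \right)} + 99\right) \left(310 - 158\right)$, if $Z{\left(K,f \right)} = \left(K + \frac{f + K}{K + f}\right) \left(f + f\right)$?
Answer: $12008$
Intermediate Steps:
$Z{\left(K,f \right)} = 2 f \left(1 + K\right)$ ($Z{\left(K,f \right)} = \left(K + \frac{K + f}{K + f}\right) 2 f = \left(K + 1\right) 2 f = \left(1 + K\right) 2 f = 2 f \left(1 + K\right)$)
$\left(Z{\left(\left(1 + 4\right) 0,-10 \right)} + 99\right) \left(310 - 158\right) = \left(2 \left(-10\right) \left(1 + \left(1 + 4\right) 0\right) + 99\right) \left(310 - 158\right) = \left(2 \left(-10\right) \left(1 + 5 \cdot 0\right) + 99\right) 152 = \left(2 \left(-10\right) \left(1 + 0\right) + 99\right) 152 = \left(2 \left(-10\right) 1 + 99\right) 152 = \left(-20 + 99\right) 152 = 79 \cdot 152 = 12008$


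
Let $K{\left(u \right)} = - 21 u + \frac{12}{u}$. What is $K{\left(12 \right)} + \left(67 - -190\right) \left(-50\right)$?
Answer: $-13101$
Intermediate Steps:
$K{\left(12 \right)} + \left(67 - -190\right) \left(-50\right) = \left(\left(-21\right) 12 + \frac{12}{12}\right) + \left(67 - -190\right) \left(-50\right) = \left(-252 + 12 \cdot \frac{1}{12}\right) + \left(67 + 190\right) \left(-50\right) = \left(-252 + 1\right) + 257 \left(-50\right) = -251 - 12850 = -13101$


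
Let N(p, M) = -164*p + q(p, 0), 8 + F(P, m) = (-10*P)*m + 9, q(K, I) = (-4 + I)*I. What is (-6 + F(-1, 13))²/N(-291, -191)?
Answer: 15625/47724 ≈ 0.32740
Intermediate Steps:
q(K, I) = I*(-4 + I)
F(P, m) = 1 - 10*P*m (F(P, m) = -8 + ((-10*P)*m + 9) = -8 + (-10*P*m + 9) = -8 + (9 - 10*P*m) = 1 - 10*P*m)
N(p, M) = -164*p (N(p, M) = -164*p + 0*(-4 + 0) = -164*p + 0*(-4) = -164*p + 0 = -164*p)
(-6 + F(-1, 13))²/N(-291, -191) = (-6 + (1 - 10*(-1)*13))²/((-164*(-291))) = (-6 + (1 + 130))²/47724 = (-6 + 131)²*(1/47724) = 125²*(1/47724) = 15625*(1/47724) = 15625/47724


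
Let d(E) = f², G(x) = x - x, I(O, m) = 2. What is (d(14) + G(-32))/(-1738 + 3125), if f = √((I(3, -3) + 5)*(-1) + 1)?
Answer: -6/1387 ≈ -0.0043259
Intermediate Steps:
G(x) = 0
f = I*√6 (f = √((2 + 5)*(-1) + 1) = √(7*(-1) + 1) = √(-7 + 1) = √(-6) = I*√6 ≈ 2.4495*I)
d(E) = -6 (d(E) = (I*√6)² = -6)
(d(14) + G(-32))/(-1738 + 3125) = (-6 + 0)/(-1738 + 3125) = -6/1387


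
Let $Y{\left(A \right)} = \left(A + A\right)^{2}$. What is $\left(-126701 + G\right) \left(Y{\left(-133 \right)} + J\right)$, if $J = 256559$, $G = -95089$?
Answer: $-72595193850$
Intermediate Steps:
$Y{\left(A \right)} = 4 A^{2}$ ($Y{\left(A \right)} = \left(2 A\right)^{2} = 4 A^{2}$)
$\left(-126701 + G\right) \left(Y{\left(-133 \right)} + J\right) = \left(-126701 - 95089\right) \left(4 \left(-133\right)^{2} + 256559\right) = - 221790 \left(4 \cdot 17689 + 256559\right) = - 221790 \left(70756 + 256559\right) = \left(-221790\right) 327315 = -72595193850$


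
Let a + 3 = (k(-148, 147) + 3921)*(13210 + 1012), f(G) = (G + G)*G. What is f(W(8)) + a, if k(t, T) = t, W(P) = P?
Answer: 53659731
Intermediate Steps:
f(G) = 2*G² (f(G) = (2*G)*G = 2*G²)
a = 53659603 (a = -3 + (-148 + 3921)*(13210 + 1012) = -3 + 3773*14222 = -3 + 53659606 = 53659603)
f(W(8)) + a = 2*8² + 53659603 = 2*64 + 53659603 = 128 + 53659603 = 53659731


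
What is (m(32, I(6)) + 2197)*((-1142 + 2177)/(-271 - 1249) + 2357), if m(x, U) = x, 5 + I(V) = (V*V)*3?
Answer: 1596679509/304 ≈ 5.2522e+6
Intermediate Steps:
I(V) = -5 + 3*V² (I(V) = -5 + (V*V)*3 = -5 + V²*3 = -5 + 3*V²)
(m(32, I(6)) + 2197)*((-1142 + 2177)/(-271 - 1249) + 2357) = (32 + 2197)*((-1142 + 2177)/(-271 - 1249) + 2357) = 2229*(1035/(-1520) + 2357) = 2229*(1035*(-1/1520) + 2357) = 2229*(-207/304 + 2357) = 2229*(716321/304) = 1596679509/304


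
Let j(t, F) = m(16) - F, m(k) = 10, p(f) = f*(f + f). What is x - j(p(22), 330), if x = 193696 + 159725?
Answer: 353741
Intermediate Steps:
x = 353421
p(f) = 2*f² (p(f) = f*(2*f) = 2*f²)
j(t, F) = 10 - F
x - j(p(22), 330) = 353421 - (10 - 1*330) = 353421 - (10 - 330) = 353421 - 1*(-320) = 353421 + 320 = 353741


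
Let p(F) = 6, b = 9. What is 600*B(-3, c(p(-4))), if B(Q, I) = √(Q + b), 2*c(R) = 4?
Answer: 600*√6 ≈ 1469.7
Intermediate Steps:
c(R) = 2 (c(R) = (½)*4 = 2)
B(Q, I) = √(9 + Q) (B(Q, I) = √(Q + 9) = √(9 + Q))
600*B(-3, c(p(-4))) = 600*√(9 - 3) = 600*√6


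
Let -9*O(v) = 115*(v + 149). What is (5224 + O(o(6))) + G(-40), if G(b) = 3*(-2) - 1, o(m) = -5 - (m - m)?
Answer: 3377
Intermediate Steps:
o(m) = -5 (o(m) = -5 - 1*0 = -5 + 0 = -5)
O(v) = -17135/9 - 115*v/9 (O(v) = -115*(v + 149)/9 = -115*(149 + v)/9 = -(17135 + 115*v)/9 = -17135/9 - 115*v/9)
G(b) = -7 (G(b) = -6 - 1 = -7)
(5224 + O(o(6))) + G(-40) = (5224 + (-17135/9 - 115/9*(-5))) - 7 = (5224 + (-17135/9 + 575/9)) - 7 = (5224 - 1840) - 7 = 3384 - 7 = 3377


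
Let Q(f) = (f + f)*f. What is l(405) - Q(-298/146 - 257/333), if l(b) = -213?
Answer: -135218655221/590927481 ≈ -228.82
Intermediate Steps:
Q(f) = 2*f² (Q(f) = (2*f)*f = 2*f²)
l(405) - Q(-298/146 - 257/333) = -213 - 2*(-298/146 - 257/333)² = -213 - 2*(-298*1/146 - 257*1/333)² = -213 - 2*(-149/73 - 257/333)² = -213 - 2*(-68378/24309)² = -213 - 2*4675550884/590927481 = -213 - 1*9351101768/590927481 = -213 - 9351101768/590927481 = -135218655221/590927481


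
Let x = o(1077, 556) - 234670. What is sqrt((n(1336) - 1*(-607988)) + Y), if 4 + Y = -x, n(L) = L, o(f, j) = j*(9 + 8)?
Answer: sqrt(834538) ≈ 913.53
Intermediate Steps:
o(f, j) = 17*j (o(f, j) = j*17 = 17*j)
x = -225218 (x = 17*556 - 234670 = 9452 - 234670 = -225218)
Y = 225214 (Y = -4 - 1*(-225218) = -4 + 225218 = 225214)
sqrt((n(1336) - 1*(-607988)) + Y) = sqrt((1336 - 1*(-607988)) + 225214) = sqrt((1336 + 607988) + 225214) = sqrt(609324 + 225214) = sqrt(834538)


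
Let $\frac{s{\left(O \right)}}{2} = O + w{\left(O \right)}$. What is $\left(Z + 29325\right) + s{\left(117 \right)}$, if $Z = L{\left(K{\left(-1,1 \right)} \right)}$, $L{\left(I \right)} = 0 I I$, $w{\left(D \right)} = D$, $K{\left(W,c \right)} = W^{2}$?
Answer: $29793$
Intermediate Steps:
$L{\left(I \right)} = 0$ ($L{\left(I \right)} = 0 I = 0$)
$s{\left(O \right)} = 4 O$ ($s{\left(O \right)} = 2 \left(O + O\right) = 2 \cdot 2 O = 4 O$)
$Z = 0$
$\left(Z + 29325\right) + s{\left(117 \right)} = \left(0 + 29325\right) + 4 \cdot 117 = 29325 + 468 = 29793$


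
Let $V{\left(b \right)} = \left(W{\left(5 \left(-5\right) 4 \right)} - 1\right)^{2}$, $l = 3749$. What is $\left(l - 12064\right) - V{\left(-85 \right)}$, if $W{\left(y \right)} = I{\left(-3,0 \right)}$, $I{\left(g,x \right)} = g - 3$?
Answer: $-8364$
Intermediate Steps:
$I{\left(g,x \right)} = -3 + g$ ($I{\left(g,x \right)} = g - 3 = -3 + g$)
$W{\left(y \right)} = -6$ ($W{\left(y \right)} = -3 - 3 = -6$)
$V{\left(b \right)} = 49$ ($V{\left(b \right)} = \left(-6 - 1\right)^{2} = \left(-7\right)^{2} = 49$)
$\left(l - 12064\right) - V{\left(-85 \right)} = \left(3749 - 12064\right) - 49 = -8315 - 49 = -8364$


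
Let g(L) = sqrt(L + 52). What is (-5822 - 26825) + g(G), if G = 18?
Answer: -32647 + sqrt(70) ≈ -32639.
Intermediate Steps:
g(L) = sqrt(52 + L)
(-5822 - 26825) + g(G) = (-5822 - 26825) + sqrt(52 + 18) = -32647 + sqrt(70)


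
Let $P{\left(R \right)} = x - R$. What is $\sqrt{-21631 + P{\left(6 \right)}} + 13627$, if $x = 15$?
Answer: $13627 + i \sqrt{21622} \approx 13627.0 + 147.04 i$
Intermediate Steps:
$P{\left(R \right)} = 15 - R$
$\sqrt{-21631 + P{\left(6 \right)}} + 13627 = \sqrt{-21631 + \left(15 - 6\right)} + 13627 = \sqrt{-21631 + 9} + 13627 = \sqrt{-21622} + 13627 = i \sqrt{21622} + 13627 = 13627 + i \sqrt{21622}$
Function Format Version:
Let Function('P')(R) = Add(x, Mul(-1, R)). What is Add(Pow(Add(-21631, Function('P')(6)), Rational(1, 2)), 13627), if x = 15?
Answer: Add(13627, Mul(I, Pow(21622, Rational(1, 2)))) ≈ Add(13627., Mul(147.04, I))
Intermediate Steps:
Function('P')(R) = Add(15, Mul(-1, R))
Add(Pow(Add(-21631, Function('P')(6)), Rational(1, 2)), 13627) = Add(Pow(Add(-21631, Add(15, Mul(-1, 6))), Rational(1, 2)), 13627) = Add(Pow(Add(-21631, Add(15, -6)), Rational(1, 2)), 13627) = Add(Pow(Add(-21631, 9), Rational(1, 2)), 13627) = Add(Pow(-21622, Rational(1, 2)), 13627) = Add(Mul(I, Pow(21622, Rational(1, 2))), 13627) = Add(13627, Mul(I, Pow(21622, Rational(1, 2))))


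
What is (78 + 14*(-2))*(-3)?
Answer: -150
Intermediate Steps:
(78 + 14*(-2))*(-3) = (78 - 28)*(-3) = 50*(-3) = -150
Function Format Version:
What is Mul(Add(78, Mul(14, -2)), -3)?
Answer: -150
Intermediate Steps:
Mul(Add(78, Mul(14, -2)), -3) = Mul(Add(78, -28), -3) = Mul(50, -3) = -150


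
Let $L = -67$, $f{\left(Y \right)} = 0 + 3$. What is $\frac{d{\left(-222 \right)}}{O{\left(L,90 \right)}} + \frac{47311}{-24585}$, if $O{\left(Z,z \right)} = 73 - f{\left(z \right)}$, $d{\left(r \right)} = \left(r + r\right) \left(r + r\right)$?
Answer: $\frac{44029789}{15645} \approx 2814.3$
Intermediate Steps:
$d{\left(r \right)} = 4 r^{2}$ ($d{\left(r \right)} = 2 r 2 r = 4 r^{2}$)
$f{\left(Y \right)} = 3$
$O{\left(Z,z \right)} = 70$ ($O{\left(Z,z \right)} = 73 - 3 = 70$)
$\frac{d{\left(-222 \right)}}{O{\left(L,90 \right)}} + \frac{47311}{-24585} = \frac{4 \left(-222\right)^{2}}{70} + \frac{47311}{-24585} = 4 \cdot 49284 \cdot \frac{1}{70} + 47311 \left(- \frac{1}{24585}\right) = 197136 \cdot \frac{1}{70} - \frac{4301}{2235} = \frac{98568}{35} - \frac{4301}{2235} = \frac{44029789}{15645}$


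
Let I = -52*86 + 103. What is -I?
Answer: 4369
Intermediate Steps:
I = -4369 (I = -4472 + 103 = -4369)
-I = -1*(-4369) = 4369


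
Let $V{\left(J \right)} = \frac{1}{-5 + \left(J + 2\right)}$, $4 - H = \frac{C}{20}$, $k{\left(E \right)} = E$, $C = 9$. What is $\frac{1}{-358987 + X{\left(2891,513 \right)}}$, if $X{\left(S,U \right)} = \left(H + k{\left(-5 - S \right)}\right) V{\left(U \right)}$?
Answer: $- \frac{3400}{1220575083} \approx -2.7856 \cdot 10^{-6}$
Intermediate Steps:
$H = \frac{71}{20}$ ($H = 4 - \frac{9}{20} = \frac{71}{20} \approx 3.55$)
$V{\left(J \right)} = \frac{1}{-3 + J}$ ($V{\left(J \right)} = \frac{1}{-5 + \left(2 + J\right)} = \frac{1}{-3 + J}$)
$X{\left(S,U \right)} = \frac{- \frac{29}{20} - S}{-3 + U}$ ($X{\left(S,U \right)} = \frac{\frac{71}{20} - \left(5 + S\right)}{-3 + U} = \frac{- \frac{29}{20} - S}{-3 + U}$)
$\frac{1}{-358987 + X{\left(2891,513 \right)}} = \frac{1}{-358987 + \frac{- \frac{29}{20} - 2891}{-3 + 513}} = \frac{1}{-358987 + \frac{- \frac{29}{20} - 2891}{510}} = \frac{1}{-358987 + \frac{1}{510} \left(- \frac{57849}{20}\right)} = \frac{1}{-358987 - \frac{19283}{3400}} = \frac{1}{- \frac{1220575083}{3400}} = - \frac{3400}{1220575083}$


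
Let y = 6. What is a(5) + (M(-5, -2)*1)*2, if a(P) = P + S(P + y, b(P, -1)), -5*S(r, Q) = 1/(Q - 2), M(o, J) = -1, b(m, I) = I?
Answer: 46/15 ≈ 3.0667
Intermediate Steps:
S(r, Q) = -1/(5*(-2 + Q)) (S(r, Q) = -1/(5*(Q - 2)) = -1/(5*(-2 + Q)))
a(P) = 1/15 + P (a(P) = P - 1/(-10 + 5*(-1)) = P - 1/(-10 - 5) = P - 1/(-15) = P - 1*(-1/15) = P + 1/15 = 1/15 + P)
a(5) + (M(-5, -2)*1)*2 = (1/15 + 5) - 1*1*2 = 76/15 - 1*2 = 76/15 - 2 = 46/15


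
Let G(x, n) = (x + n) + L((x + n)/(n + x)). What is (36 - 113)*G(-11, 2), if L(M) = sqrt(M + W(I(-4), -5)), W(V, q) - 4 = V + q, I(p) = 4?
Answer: 539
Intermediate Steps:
W(V, q) = 4 + V + q (W(V, q) = 4 + (V + q) = 4 + V + q)
L(M) = sqrt(3 + M) (L(M) = sqrt(M + (4 + 4 - 5)) = sqrt(M + 3) = sqrt(3 + M))
G(x, n) = 2 + n + x (G(x, n) = (x + n) + sqrt(3 + (x + n)/(n + x)) = (n + x) + sqrt(3 + (n + x)/(n + x)) = (n + x) + sqrt(3 + 1) = (n + x) + sqrt(4) = (n + x) + 2 = 2 + n + x)
(36 - 113)*G(-11, 2) = (36 - 113)*(2 + 2 - 11) = -77*(-7) = 539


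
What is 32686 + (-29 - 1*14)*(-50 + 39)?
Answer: 33159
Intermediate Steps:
32686 + (-29 - 1*14)*(-50 + 39) = 32686 + (-29 - 14)*(-11) = 32686 - 43*(-11) = 32686 + 473 = 33159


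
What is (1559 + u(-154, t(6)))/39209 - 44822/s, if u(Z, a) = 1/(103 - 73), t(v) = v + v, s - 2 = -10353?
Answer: 53206900561/12175570770 ≈ 4.3700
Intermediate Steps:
s = -10351 (s = 2 - 10353 = -10351)
t(v) = 2*v
u(Z, a) = 1/30
(1559 + u(-154, t(6)))/39209 - 44822/s = (1559 + 1/30)/39209 - 44822/(-10351) = (46771/30)*(1/39209) - 44822*(-1/10351) = 46771/1176270 + 44822/10351 = 53206900561/12175570770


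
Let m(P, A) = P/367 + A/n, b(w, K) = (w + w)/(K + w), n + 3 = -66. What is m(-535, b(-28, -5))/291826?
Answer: -1238747/243867023334 ≈ -5.0796e-6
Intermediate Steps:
n = -69 (n = -3 - 66 = -69)
b(w, K) = 2*w/(K + w) (b(w, K) = (2*w)/(K + w) = 2*w/(K + w))
m(P, A) = -A/69 + P/367 (m(P, A) = P/367 + A/(-69) = P*(1/367) + A*(-1/69) = P/367 - A/69 = -A/69 + P/367)
m(-535, b(-28, -5))/291826 = (-2*(-28)/(69*(-5 - 28)) + (1/367)*(-535))/291826 = (-2*(-28)/(69*(-33)) - 535/367)*(1/291826) = (-2*(-28)*(-1)/(69*33) - 535/367)*(1/291826) = (-1/69*56/33 - 535/367)*(1/291826) = (-56/2277 - 535/367)*(1/291826) = -1238747/835659*1/291826 = -1238747/243867023334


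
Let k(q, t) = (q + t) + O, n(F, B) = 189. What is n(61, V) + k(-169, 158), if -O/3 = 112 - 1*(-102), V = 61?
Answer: -464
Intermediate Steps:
O = -642 (O = -3*(112 - 1*(-102)) = -3*(112 + 102) = -3*214 = -642)
k(q, t) = -642 + q + t (k(q, t) = (q + t) - 642 = -642 + q + t)
n(61, V) + k(-169, 158) = 189 + (-642 - 169 + 158) = 189 - 653 = -464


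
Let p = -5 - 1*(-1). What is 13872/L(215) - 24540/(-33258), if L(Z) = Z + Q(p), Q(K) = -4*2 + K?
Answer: 77722766/1125229 ≈ 69.073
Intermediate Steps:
p = -4 (p = -5 + 1 = -4)
Q(K) = -8 + K
L(Z) = -12 + Z (L(Z) = Z + (-8 - 4) = Z - 12 = -12 + Z)
13872/L(215) - 24540/(-33258) = 13872/(-12 + 215) - 24540/(-33258) = 13872/203 - 24540*(-1/33258) = 13872*(1/203) + 4090/5543 = 13872/203 + 4090/5543 = 77722766/1125229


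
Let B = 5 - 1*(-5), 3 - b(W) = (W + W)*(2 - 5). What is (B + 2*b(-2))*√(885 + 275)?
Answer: -16*√290 ≈ -272.47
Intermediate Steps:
b(W) = 3 + 6*W (b(W) = 3 - (W + W)*(2 - 5) = 3 - 2*W*(-3) = 3 - (-6)*W = 3 + 6*W)
B = 10 (B = 5 + 5 = 10)
(B + 2*b(-2))*√(885 + 275) = (10 + 2*(3 + 6*(-2)))*√(885 + 275) = (10 + 2*(3 - 12))*√1160 = (10 + 2*(-9))*(2*√290) = (10 - 18)*(2*√290) = -16*√290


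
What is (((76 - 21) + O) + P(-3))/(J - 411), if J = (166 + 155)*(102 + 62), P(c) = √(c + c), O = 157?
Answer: 212/52233 + I*√6/52233 ≈ 0.0040587 + 4.6895e-5*I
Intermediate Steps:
P(c) = √2*√c (P(c) = √(2*c) = √2*√c)
J = 52644 (J = 321*164 = 52644)
(((76 - 21) + O) + P(-3))/(J - 411) = (((76 - 21) + 157) + √2*√(-3))/(52644 - 411) = ((55 + 157) + √2*(I*√3))/52233 = (212 + I*√6)*(1/52233) = 212/52233 + I*√6/52233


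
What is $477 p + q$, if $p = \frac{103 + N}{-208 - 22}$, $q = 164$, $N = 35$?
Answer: $- \frac{611}{5} \approx -122.2$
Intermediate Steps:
$p = - \frac{3}{5}$ ($p = \frac{103 + 35}{-208 - 22} = \frac{138}{-230} = 138 \left(- \frac{1}{230}\right) = - \frac{3}{5} \approx -0.6$)
$477 p + q = 477 \left(- \frac{3}{5}\right) + 164 = - \frac{1431}{5} + 164 = - \frac{611}{5}$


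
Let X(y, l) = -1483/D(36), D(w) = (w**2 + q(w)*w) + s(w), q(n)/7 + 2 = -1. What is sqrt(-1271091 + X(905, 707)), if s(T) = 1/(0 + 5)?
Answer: I*sqrt(9273138580406)/2701 ≈ 1127.4*I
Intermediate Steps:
s(T) = 1/5
q(n) = -21 (q(n) = -14 + 7*(-1) = -14 - 7 = -21)
D(w) = 1/5 + w**2 - 21*w (D(w) = (w**2 - 21*w) + 1/5 = 1/5 + w**2 - 21*w)
X(y, l) = -7415/2701 (X(y, l) = -1483/(1/5 + 36**2 - 21*36) = -1483/(1/5 + 1296 - 756) = -1483/2701/5 = -1483*5/2701 = -7415/2701)
sqrt(-1271091 + X(905, 707)) = sqrt(-1271091 - 7415/2701) = sqrt(-3433224206/2701) = I*sqrt(9273138580406)/2701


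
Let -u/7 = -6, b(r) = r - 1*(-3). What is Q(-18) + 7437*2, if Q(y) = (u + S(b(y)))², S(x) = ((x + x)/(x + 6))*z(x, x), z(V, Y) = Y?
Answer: 14938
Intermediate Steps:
b(r) = 3 + r (b(r) = r + 3 = 3 + r)
u = 42 (u = -7*(-6) = 42)
S(x) = 2*x²/(6 + x) (S(x) = ((x + x)/(x + 6))*x = ((2*x)/(6 + x))*x = (2*x/(6 + x))*x = 2*x²/(6 + x))
Q(y) = (42 + 2*(3 + y)²/(9 + y))² (Q(y) = (42 + 2*(3 + y)²/(6 + (3 + y)))² = (42 + 2*(3 + y)²/(9 + y))²)
Q(-18) + 7437*2 = 4*(189 + (3 - 18)² + 21*(-18))²/(9 - 18)² + 7437*2 = 4*(189 + (-15)² - 378)²/(-9)² + 14874 = 4*(1/81)*(189 + 225 - 378)² + 14874 = 4*(1/81)*36² + 14874 = 4*(1/81)*1296 + 14874 = 64 + 14874 = 14938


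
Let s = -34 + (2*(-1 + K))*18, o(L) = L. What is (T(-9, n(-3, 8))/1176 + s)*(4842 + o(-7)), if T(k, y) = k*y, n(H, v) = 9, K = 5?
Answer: 208354655/392 ≈ 5.3152e+5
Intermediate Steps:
s = 110 (s = -34 + (2*(-1 + 5))*18 = -34 + (2*4)*18 = -34 + 8*18 = -34 + 144 = 110)
(T(-9, n(-3, 8))/1176 + s)*(4842 + o(-7)) = (-9*9/1176 + 110)*(4842 - 7) = (-81*1/1176 + 110)*4835 = (-27/392 + 110)*4835 = (43093/392)*4835 = 208354655/392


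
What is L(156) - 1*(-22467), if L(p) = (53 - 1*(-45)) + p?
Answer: 22721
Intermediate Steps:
L(p) = 98 + p (L(p) = (53 + 45) + p = 98 + p)
L(156) - 1*(-22467) = (98 + 156) - 1*(-22467) = 254 + 22467 = 22721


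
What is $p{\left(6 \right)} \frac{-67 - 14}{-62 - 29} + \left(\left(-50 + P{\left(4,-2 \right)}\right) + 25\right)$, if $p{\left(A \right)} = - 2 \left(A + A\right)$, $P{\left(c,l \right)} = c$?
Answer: $- \frac{3855}{91} \approx -42.363$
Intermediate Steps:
$p{\left(A \right)} = - 4 A$ ($p{\left(A \right)} = - 2 \cdot 2 A = - 4 A$)
$p{\left(6 \right)} \frac{-67 - 14}{-62 - 29} + \left(\left(-50 + P{\left(4,-2 \right)}\right) + 25\right) = \left(-4\right) 6 \frac{-67 - 14}{-62 - 29} + \left(\left(-50 + 4\right) + 25\right) = - 24 \left(- \frac{81}{-91}\right) + \left(-46 + 25\right) = - 24 \left(\left(-81\right) \left(- \frac{1}{91}\right)\right) - 21 = \left(-24\right) \frac{81}{91} - 21 = - \frac{1944}{91} - 21 = - \frac{3855}{91}$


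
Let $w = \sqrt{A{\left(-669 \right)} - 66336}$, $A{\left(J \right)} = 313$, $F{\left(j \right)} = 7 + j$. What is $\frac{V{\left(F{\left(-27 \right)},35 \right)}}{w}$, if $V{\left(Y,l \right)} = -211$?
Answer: $\frac{211 i \sqrt{66023}}{66023} \approx 0.82117 i$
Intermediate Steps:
$w = i \sqrt{66023}$ ($w = \sqrt{313 - 66336} = \sqrt{-66023} = i \sqrt{66023} \approx 256.95 i$)
$\frac{V{\left(F{\left(-27 \right)},35 \right)}}{w} = - \frac{211}{i \sqrt{66023}} = - 211 \left(- \frac{i \sqrt{66023}}{66023}\right) = \frac{211 i \sqrt{66023}}{66023}$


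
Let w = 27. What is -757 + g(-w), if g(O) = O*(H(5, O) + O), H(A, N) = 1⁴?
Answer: -55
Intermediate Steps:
H(A, N) = 1
g(O) = O*(1 + O)
-757 + g(-w) = -757 + (-1*27)*(1 - 1*27) = -757 - 27*(1 - 27) = -757 - 27*(-26) = -757 + 702 = -55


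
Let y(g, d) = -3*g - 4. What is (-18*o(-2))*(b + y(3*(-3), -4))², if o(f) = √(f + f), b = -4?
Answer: -12996*I ≈ -12996.0*I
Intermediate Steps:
y(g, d) = -4 - 3*g
o(f) = √2*√f (o(f) = √(2*f) = √2*√f)
(-18*o(-2))*(b + y(3*(-3), -4))² = (-18*√2*√(-2))*(-4 + (-4 - 9*(-3)))² = (-18*√2*I*√2)*(-4 + (-4 - 3*(-9)))² = (-36*I)*(-4 + (-4 + 27))² = (-36*I)*(-4 + 23)² = -36*I*19² = -36*I*361 = -12996*I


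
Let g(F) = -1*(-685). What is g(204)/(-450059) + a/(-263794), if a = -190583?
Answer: 85592895507/118722863846 ≈ 0.72095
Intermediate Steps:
g(F) = 685
g(204)/(-450059) + a/(-263794) = 685/(-450059) - 190583/(-263794) = 685*(-1/450059) - 190583*(-1/263794) = -685/450059 + 190583/263794 = 85592895507/118722863846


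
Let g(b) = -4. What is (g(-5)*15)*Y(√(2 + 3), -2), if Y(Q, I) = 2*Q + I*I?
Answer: -240 - 120*√5 ≈ -508.33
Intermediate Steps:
Y(Q, I) = I² + 2*Q (Y(Q, I) = 2*Q + I² = I² + 2*Q)
(g(-5)*15)*Y(√(2 + 3), -2) = (-4*15)*((-2)² + 2*√(2 + 3)) = -60*(4 + 2*√5) = -240 - 120*√5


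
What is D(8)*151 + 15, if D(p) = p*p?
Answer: 9679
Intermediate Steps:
D(p) = p**2
D(8)*151 + 15 = 8**2*151 + 15 = 64*151 + 15 = 9664 + 15 = 9679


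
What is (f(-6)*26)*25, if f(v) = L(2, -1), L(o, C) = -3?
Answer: -1950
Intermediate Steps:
f(v) = -3
(f(-6)*26)*25 = -3*26*25 = -78*25 = -1950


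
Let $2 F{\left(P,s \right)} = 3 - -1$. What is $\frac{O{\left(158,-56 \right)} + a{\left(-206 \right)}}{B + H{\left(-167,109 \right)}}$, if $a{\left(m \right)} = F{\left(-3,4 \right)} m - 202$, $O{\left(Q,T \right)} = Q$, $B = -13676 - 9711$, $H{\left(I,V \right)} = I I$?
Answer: $- \frac{228}{2251} \approx -0.10129$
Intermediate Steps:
$H{\left(I,V \right)} = I^{2}$
$B = -23387$ ($B = -13676 - 9711 = -23387$)
$F{\left(P,s \right)} = 2$ ($F{\left(P,s \right)} = \frac{3 - -1}{2} = \frac{3 + 1}{2} = \frac{1}{2} \cdot 4 = 2$)
$a{\left(m \right)} = -202 + 2 m$ ($a{\left(m \right)} = 2 m - 202 = -202 + 2 m$)
$\frac{O{\left(158,-56 \right)} + a{\left(-206 \right)}}{B + H{\left(-167,109 \right)}} = \frac{158 + \left(-202 + 2 \left(-206\right)\right)}{-23387 + \left(-167\right)^{2}} = \frac{158 - 614}{-23387 + 27889} = \frac{158 - 614}{4502} = \left(-456\right) \frac{1}{4502} = - \frac{228}{2251}$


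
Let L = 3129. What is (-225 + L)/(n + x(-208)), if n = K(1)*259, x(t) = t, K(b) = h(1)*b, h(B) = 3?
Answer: 2904/569 ≈ 5.1037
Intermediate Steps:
K(b) = 3*b
n = 777 (n = (3*1)*259 = 3*259 = 777)
(-225 + L)/(n + x(-208)) = (-225 + 3129)/(777 - 208) = 2904/569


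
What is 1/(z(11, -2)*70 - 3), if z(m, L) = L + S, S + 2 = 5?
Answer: 1/67 ≈ 0.014925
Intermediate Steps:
S = 3 (S = -2 + 5 = 3)
z(m, L) = 3 + L (z(m, L) = L + 3 = 3 + L)
1/(z(11, -2)*70 - 3) = 1/((3 - 2)*70 - 3) = 1/(1*70 - 3) = 1/(70 - 3) = 1/67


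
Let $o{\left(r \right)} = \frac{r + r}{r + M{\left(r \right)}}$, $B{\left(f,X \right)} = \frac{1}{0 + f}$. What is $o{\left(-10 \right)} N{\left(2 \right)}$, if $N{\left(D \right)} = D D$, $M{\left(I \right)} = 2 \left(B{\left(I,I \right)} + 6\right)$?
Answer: $- \frac{400}{9} \approx -44.444$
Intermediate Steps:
$B{\left(f,X \right)} = \frac{1}{f}$
$M{\left(I \right)} = 12 + \frac{2}{I}$ ($M{\left(I \right)} = 2 \left(\frac{1}{I} + 6\right) = 2 \left(6 + \frac{1}{I}\right) = 12 + \frac{2}{I}$)
$o{\left(r \right)} = \frac{2 r}{12 + r + \frac{2}{r}}$ ($o{\left(r \right)} = \frac{r + r}{r + \left(12 + \frac{2}{r}\right)} = \frac{2 r}{12 + r + \frac{2}{r}}$)
$N{\left(D \right)} = D^{2}$
$o{\left(-10 \right)} N{\left(2 \right)} = \frac{2 \left(-10\right)^{2}}{2 + \left(-10\right)^{2} + 12 \left(-10\right)} 2^{2} = 2 \cdot 100 \frac{1}{2 + 100 - 120} \cdot 4 = 2 \cdot 100 \frac{1}{-18} \cdot 4 = 2 \cdot 100 \left(- \frac{1}{18}\right) 4 = \left(- \frac{100}{9}\right) 4 = - \frac{400}{9}$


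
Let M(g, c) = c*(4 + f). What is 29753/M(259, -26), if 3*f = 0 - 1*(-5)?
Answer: -89259/442 ≈ -201.94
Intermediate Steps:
f = 5/3 (f = (0 - 1*(-5))/3 = (0 + 5)/3 = (⅓)*5 = 5/3 ≈ 1.6667)
M(g, c) = 17*c/3 (M(g, c) = c*(4 + 5/3) = c*(17/3) = 17*c/3)
29753/M(259, -26) = 29753/(((17/3)*(-26))) = 29753/(-442/3) = 29753*(-3/442) = -89259/442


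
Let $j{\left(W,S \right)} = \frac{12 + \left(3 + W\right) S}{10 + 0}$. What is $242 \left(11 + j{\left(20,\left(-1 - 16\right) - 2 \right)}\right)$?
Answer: $-7623$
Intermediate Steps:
$j{\left(W,S \right)} = \frac{6}{5} + \frac{S \left(3 + W\right)}{10}$ ($j{\left(W,S \right)} = \frac{12 + S \left(3 + W\right)}{10} = \left(12 + S \left(3 + W\right)\right) \frac{1}{10} = \frac{6}{5} + \frac{S \left(3 + W\right)}{10}$)
$242 \left(11 + j{\left(20,\left(-1 - 16\right) - 2 \right)}\right) = 242 \left(11 + \left(\frac{6}{5} + \frac{3 \left(\left(-1 - 16\right) - 2\right)}{10} + \frac{1}{10} \left(\left(-1 - 16\right) - 2\right) 20\right)\right) = 242 \left(11 + \left(\frac{6}{5} + \frac{3 \left(-17 - 2\right)}{10} + \frac{1}{10} \left(-17 - 2\right) 20\right)\right) = 242 \left(11 + \left(\frac{6}{5} + \frac{3}{10} \left(-19\right) + \frac{1}{10} \left(-19\right) 20\right)\right) = 242 \left(11 - \frac{85}{2}\right) = 242 \left(- \frac{63}{2}\right) = -7623$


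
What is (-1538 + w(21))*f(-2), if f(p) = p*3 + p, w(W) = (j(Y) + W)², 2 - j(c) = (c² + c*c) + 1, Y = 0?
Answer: 8432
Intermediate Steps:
j(c) = 1 - 2*c² (j(c) = 2 - ((c² + c*c) + 1) = 2 - ((c² + c²) + 1) = 2 - (2*c² + 1) = 2 - (1 + 2*c²) = 2 + (-1 - 2*c²) = 1 - 2*c²)
w(W) = (1 + W)² (w(W) = ((1 - 2*0²) + W)² = ((1 - 2*0) + W)² = ((1 + 0) + W)² = (1 + W)²)
f(p) = 4*p (f(p) = 3*p + p = 4*p)
(-1538 + w(21))*f(-2) = (-1538 + (1 + 21)²)*(4*(-2)) = (-1538 + 22²)*(-8) = (-1538 + 484)*(-8) = -1054*(-8) = 8432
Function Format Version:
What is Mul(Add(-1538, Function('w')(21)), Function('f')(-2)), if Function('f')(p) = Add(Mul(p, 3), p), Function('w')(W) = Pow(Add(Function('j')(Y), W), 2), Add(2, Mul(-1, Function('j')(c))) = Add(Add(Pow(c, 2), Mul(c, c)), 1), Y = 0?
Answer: 8432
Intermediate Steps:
Function('j')(c) = Add(1, Mul(-2, Pow(c, 2))) (Function('j')(c) = Add(2, Mul(-1, Add(Add(Pow(c, 2), Mul(c, c)), 1))) = Add(2, Mul(-1, Add(Add(Pow(c, 2), Pow(c, 2)), 1))) = Add(2, Mul(-1, Add(Mul(2, Pow(c, 2)), 1))) = Add(2, Mul(-1, Add(1, Mul(2, Pow(c, 2))))) = Add(2, Add(-1, Mul(-2, Pow(c, 2)))) = Add(1, Mul(-2, Pow(c, 2))))
Function('w')(W) = Pow(Add(1, W), 2) (Function('w')(W) = Pow(Add(Add(1, Mul(-2, Pow(0, 2))), W), 2) = Pow(Add(Add(1, Mul(-2, 0)), W), 2) = Pow(Add(Add(1, 0), W), 2) = Pow(Add(1, W), 2))
Function('f')(p) = Mul(4, p) (Function('f')(p) = Add(Mul(3, p), p) = Mul(4, p))
Mul(Add(-1538, Function('w')(21)), Function('f')(-2)) = Mul(Add(-1538, Pow(Add(1, 21), 2)), Mul(4, -2)) = Mul(Add(-1538, Pow(22, 2)), -8) = Mul(Add(-1538, 484), -8) = Mul(-1054, -8) = 8432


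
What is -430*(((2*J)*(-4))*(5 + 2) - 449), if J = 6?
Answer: 337550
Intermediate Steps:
-430*(((2*J)*(-4))*(5 + 2) - 449) = -430*(((2*6)*(-4))*(5 + 2) - 449) = -430*((12*(-4))*7 - 449) = -430*(-48*7 - 449) = -430*(-336 - 449) = -430*(-785) = 337550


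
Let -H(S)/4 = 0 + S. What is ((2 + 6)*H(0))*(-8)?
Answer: 0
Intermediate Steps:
H(S) = -4*S (H(S) = -4*(0 + S) = -4*S)
((2 + 6)*H(0))*(-8) = ((2 + 6)*(-4*0))*(-8) = (8*0)*(-8) = 0*(-8) = 0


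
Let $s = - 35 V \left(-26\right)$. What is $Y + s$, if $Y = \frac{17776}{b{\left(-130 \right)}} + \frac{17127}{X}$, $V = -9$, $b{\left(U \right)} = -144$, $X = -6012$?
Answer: $- \frac{49997555}{6012} \approx -8316.3$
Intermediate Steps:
$Y = - \frac{759275}{6012}$ ($Y = \frac{17776}{-144} + \frac{17127}{-6012} = 17776 \left(- \frac{1}{144}\right) + 17127 \left(- \frac{1}{6012}\right) = - \frac{1111}{9} - \frac{1903}{668} = - \frac{759275}{6012} \approx -126.29$)
$s = -8190$ ($s = \left(-35\right) \left(-9\right) \left(-26\right) = 315 \left(-26\right) = -8190$)
$Y + s = - \frac{759275}{6012} - 8190 = - \frac{49997555}{6012}$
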